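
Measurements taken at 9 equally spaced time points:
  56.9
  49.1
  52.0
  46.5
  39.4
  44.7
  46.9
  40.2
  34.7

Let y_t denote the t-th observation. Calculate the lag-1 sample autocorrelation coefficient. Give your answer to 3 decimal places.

Mean ȳ = (56.9 + 49.1 + 52.0 + 46.5 + 39.4 + 44.7 + 46.9 + 40.2 + 34.7)/9 = 45.6000
Numerator Σ_{t=1}^{8}(y_t−ȳ)(y_{t+1}−ȳ) = 118.3800
Denominator Σ(y_t−ȳ)² = 370.6200
r_1 = 118.3800 / 370.6200 = 0.319

0.319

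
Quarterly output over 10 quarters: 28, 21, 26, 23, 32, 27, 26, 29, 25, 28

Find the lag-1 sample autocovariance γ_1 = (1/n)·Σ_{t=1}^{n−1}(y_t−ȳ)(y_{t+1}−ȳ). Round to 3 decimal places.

-2.775

Mean ȳ = (28 + 21 + 26 + 23 + 32 + 27 + 26 + 29 + 25 + 28)/10 = 26.5000
Σ_{t=1}^{9}(y_t−ȳ)(y_{t+1}−ȳ) = -27.7500
γ_1 = -27.7500 / 10 = -2.775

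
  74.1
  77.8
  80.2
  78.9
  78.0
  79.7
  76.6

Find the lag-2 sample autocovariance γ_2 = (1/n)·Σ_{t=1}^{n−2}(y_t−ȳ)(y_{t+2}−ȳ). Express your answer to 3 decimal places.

-0.991

Mean ȳ = (74.1 + 77.8 + 80.2 + 78.9 + 78.0 + 79.7 + 76.6)/7 = 77.9000
Σ_{t=1}^{5}(y_t−ȳ)(y_{t+2}−ȳ) = -6.9400
γ_2 = -6.9400 / 7 = -0.991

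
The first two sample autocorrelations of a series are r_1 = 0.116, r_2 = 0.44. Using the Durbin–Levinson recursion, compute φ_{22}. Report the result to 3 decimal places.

0.432

φ_{22} = (r_2 − r_1²) / (1 − r_1²)
r_1² = (0.116)² = 0.013456
Numerator = 0.44 − 0.0135 = 0.4265; denominator = 1 − 0.0135 = 0.9865
φ_{22} = 0.4265 / 0.9865 = 0.432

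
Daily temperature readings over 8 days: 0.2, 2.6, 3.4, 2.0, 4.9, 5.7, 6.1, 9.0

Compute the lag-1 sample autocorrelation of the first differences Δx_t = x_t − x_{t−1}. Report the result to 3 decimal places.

First differences Δx: 2.4, 0.8, -1.4, 2.9, 0.8, 0.4, 2.9
Mean of differences = 1.2571
Numerator Σ(Δx_t−Δx̄)(Δx_{t+1}−Δx̄) = -5.4404
Denominator Σ(Δx_t−Δx̄)² = 14.9171
r_1(Δx) = -5.4404 / 14.9171 = -0.365

-0.365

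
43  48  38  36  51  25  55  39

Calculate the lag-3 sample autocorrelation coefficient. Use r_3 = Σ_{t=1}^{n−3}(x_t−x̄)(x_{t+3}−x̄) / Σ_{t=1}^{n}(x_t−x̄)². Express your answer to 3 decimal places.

Mean x̄ = (43 + 48 + 38 + 36 + 51 + 25 + 55 + 39)/8 = 41.8750
Numerator Σ_{t=1}^{5}(x_t−x̄)(x_{t+3}−x̄) = 11.3281
Denominator Σ(x_t−x̄)² = 636.8750
r_3 = 11.3281 / 636.8750 = 0.018

0.018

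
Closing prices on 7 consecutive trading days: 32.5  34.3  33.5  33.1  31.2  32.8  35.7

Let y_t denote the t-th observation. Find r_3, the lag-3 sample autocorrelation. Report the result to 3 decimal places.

Mean ȳ = (32.5 + 34.3 + 33.5 + 33.1 + 31.2 + 32.8 + 35.7)/7 = 33.3000
Σ(y_t−ȳ)(y_{t+3}−ȳ) = (0.1600) + (-2.1000) + (-0.1000) + (-0.4800) = -2.5200
Denominator Σ(y_t−ȳ)² = 12.1400
r_3 = -2.5200 / 12.1400 = -0.208

-0.208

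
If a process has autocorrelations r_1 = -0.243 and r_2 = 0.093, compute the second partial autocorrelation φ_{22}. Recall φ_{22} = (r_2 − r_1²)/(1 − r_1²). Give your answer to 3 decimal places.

φ_{22} = (r_2 − r_1²) / (1 − r_1²)
r_1² = (-0.243)² = 0.059049
Numerator = 0.093 − 0.0590 = 0.0340; denominator = 1 − 0.0590 = 0.9410
φ_{22} = 0.0340 / 0.9410 = 0.036

0.036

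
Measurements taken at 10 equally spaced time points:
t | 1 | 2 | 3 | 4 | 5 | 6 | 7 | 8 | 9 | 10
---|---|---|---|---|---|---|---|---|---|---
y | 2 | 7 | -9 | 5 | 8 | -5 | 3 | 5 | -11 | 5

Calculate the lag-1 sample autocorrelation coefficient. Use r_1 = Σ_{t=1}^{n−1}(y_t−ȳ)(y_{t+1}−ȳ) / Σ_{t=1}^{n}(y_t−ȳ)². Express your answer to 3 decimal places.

-0.498

Mean ȳ = (2 + 7 − 9 + 5 + 8 − 5 + 3 + 5 − 11 + 5)/10 = 1.0000
Numerator Σ_{t=1}^{9}(y_t−ȳ)(y_{t+1}−ȳ) = -208.0000
Denominator Σ(y_t−ȳ)² = 418.0000
r_1 = -208.0000 / 418.0000 = -0.498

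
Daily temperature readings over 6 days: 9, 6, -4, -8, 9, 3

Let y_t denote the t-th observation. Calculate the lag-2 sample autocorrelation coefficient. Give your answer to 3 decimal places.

-0.507

Mean ȳ = (9 + 6 − 4 − 8 + 9 + 3)/6 = 2.5000
Deviations from mean: 6.5000, 3.5000, -6.5000, -10.5000, 6.5000, 0.5000
Numerator Σ_{t=1}^{4}(y_t−ȳ)(y_{t+2}−ȳ) = -126.5000
Denominator Σ(y_t−ȳ)² = 249.5000
r_2 = -126.5000 / 249.5000 = -0.507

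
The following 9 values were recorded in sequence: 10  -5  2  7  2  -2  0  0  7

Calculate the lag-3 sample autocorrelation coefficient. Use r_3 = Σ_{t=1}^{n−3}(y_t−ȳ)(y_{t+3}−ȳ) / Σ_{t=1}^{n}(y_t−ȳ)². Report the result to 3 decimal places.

Mean ȳ = (10 − 5 + 2 + 7 + 2 − 2 + 0 + 0 + 7)/9 = 2.3333
Numerator Σ_{t=1}^{6}(y_t−ȳ)(y_{t+3}−ȳ) = 9.3333
Denominator Σ(y_t−ȳ)² = 186.0000
r_3 = 9.3333 / 186.0000 = 0.050

0.050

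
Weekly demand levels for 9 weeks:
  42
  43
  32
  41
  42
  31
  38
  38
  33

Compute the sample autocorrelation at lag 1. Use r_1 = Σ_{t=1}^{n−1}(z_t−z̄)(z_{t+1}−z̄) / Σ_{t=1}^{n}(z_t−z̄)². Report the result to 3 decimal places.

-0.252

Mean z̄ = (42 + 43 + 32 + 41 + 42 + 31 + 38 + 38 + 33)/9 = 37.7778
Numerator Σ_{t=1}^{8}(z_t−z̄)(z_{t+1}−z̄) = -44.2716
Denominator Σ(z_t−z̄)² = 175.5556
r_1 = -44.2716 / 175.5556 = -0.252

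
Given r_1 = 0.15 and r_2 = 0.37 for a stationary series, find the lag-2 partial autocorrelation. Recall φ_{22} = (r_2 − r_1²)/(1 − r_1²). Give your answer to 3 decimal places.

0.355

φ_{22} = (r_2 − r_1²) / (1 − r_1²)
r_1² = (0.15)² = 0.0225
Numerator = 0.37 − 0.0225 = 0.3475; denominator = 1 − 0.0225 = 0.9775
φ_{22} = 0.3475 / 0.9775 = 0.355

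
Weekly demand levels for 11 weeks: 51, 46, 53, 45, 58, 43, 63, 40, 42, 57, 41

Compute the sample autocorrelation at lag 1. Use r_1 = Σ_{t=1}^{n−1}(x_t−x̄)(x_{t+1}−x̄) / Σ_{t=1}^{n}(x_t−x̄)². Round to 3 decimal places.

Mean x̄ = (51 + 46 + 53 + 45 + 58 + 43 + 63 + 40 + 42 + 57 + 41)/11 = 49.0000
Numerator Σ_{t=1}^{10}(x_t−x̄)(x_{t+1}−x̄) = -391.0000
Denominator Σ(x_t−x̄)² = 616.0000
r_1 = -391.0000 / 616.0000 = -0.635

-0.635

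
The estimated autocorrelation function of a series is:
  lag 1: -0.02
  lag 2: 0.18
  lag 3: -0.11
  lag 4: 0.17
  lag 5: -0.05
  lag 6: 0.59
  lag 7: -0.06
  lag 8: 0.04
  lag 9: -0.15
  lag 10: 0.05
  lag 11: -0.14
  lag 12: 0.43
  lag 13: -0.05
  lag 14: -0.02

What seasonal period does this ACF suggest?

6

The largest autocorrelation is r_6 = 0.59, with a weaker echo at lag 12 (0.43); the remaining lags stay at or below 0.18.
The dominant spike at lag 6 indicates a seasonal period of 6.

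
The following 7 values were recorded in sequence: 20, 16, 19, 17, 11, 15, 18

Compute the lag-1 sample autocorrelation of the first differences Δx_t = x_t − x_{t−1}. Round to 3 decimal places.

First differences Δx: -4, 3, -2, -6, 4, 3
Mean of differences = -0.3333
Numerator Σ(Δx_t−Δx̄)(Δx_{t+1}−Δx̄) = -18.4444
Denominator Σ(Δx_t−Δx̄)² = 89.3333
r_1(Δx) = -18.4444 / 89.3333 = -0.206

-0.206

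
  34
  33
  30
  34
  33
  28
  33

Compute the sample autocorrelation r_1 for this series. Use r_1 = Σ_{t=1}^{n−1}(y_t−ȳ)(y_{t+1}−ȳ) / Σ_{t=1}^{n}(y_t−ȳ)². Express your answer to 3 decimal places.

Mean ȳ = (34 + 33 + 30 + 34 + 33 + 28 + 33)/7 = 32.1429
Σ(y_t−ȳ)(y_{t+1}−ȳ) = (1.5918) + (-1.8367) + (-3.9796) + (1.5918) + (-3.5510) + (-3.5510) = -9.7347
Denominator Σ(y_t−ȳ)² = 30.8571
r_1 = -9.7347 / 30.8571 = -0.315

-0.315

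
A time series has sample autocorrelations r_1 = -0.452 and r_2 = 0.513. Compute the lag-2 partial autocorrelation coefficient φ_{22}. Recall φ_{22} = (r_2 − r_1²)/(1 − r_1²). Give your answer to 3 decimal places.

0.388

φ_{22} = (r_2 − r_1²) / (1 − r_1²)
r_1² = (-0.452)² = 0.204304
Numerator = 0.513 − 0.2043 = 0.3087; denominator = 1 − 0.2043 = 0.7957
φ_{22} = 0.3087 / 0.7957 = 0.388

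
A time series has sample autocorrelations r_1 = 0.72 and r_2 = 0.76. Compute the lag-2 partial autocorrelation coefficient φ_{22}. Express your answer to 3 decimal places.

0.502

φ_{22} = (r_2 − r_1²) / (1 − r_1²)
r_1² = (0.72)² = 0.5184
Numerator = 0.76 − 0.5184 = 0.2416; denominator = 1 − 0.5184 = 0.4816
φ_{22} = 0.2416 / 0.4816 = 0.502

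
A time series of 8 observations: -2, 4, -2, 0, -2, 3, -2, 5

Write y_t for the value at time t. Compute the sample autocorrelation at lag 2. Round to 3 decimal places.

0.422

Mean ȳ = (-2 + 4 − 2 + 0 − 2 + 3 − 2 + 5)/8 = 0.5000
Σ(y_t−ȳ)(y_{t+2}−ȳ) = (6.2500) + (-1.7500) + (6.2500) + (-1.2500) + (6.2500) + (11.2500) = 27.0000
Denominator Σ(y_t−ȳ)² = 64.0000
r_2 = 27.0000 / 64.0000 = 0.422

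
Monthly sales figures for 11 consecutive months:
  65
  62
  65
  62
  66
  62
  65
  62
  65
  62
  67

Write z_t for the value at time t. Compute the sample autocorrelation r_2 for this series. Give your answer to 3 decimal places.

0.674

Mean z̄ = (65 + 62 + 65 + 62 + 66 + 62 + 65 + 62 + 65 + 62 + 67)/11 = 63.9091
Numerator Σ_{t=1}^{9}(z_t−z̄)(z_{t+2}−z̄) = 24.8926
Denominator Σ(z_t−z̄)² = 36.9091
r_2 = 24.8926 / 36.9091 = 0.674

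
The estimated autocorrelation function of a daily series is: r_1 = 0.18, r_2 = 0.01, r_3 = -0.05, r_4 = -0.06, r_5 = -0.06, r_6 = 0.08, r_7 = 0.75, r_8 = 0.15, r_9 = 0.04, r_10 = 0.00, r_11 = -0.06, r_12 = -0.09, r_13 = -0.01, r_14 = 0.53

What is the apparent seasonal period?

7

The largest autocorrelation is r_7 = 0.75, with a weaker echo at lag 14 (0.53); the remaining lags stay at or below 0.18.
The dominant spike at lag 7 indicates a seasonal period of 7.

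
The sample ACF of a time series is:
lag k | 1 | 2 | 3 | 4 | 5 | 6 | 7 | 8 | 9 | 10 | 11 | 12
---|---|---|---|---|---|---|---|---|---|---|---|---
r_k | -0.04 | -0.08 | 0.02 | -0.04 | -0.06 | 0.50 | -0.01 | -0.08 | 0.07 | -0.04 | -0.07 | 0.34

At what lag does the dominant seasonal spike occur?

The largest autocorrelation is r_6 = 0.50, with a weaker echo at lag 12 (0.34); the remaining lags stay at or below 0.07.
The dominant spike at lag 6 indicates a seasonal period of 6.

6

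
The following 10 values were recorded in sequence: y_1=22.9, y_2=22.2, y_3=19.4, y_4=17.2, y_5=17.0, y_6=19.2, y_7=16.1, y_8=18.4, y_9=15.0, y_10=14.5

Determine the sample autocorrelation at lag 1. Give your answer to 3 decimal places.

0.435

Mean ȳ = (22.9 + 22.2 + 19.4 + 17.2 + 17.0 + 19.2 + 16.1 + 18.4 + 15.0 + 14.5)/10 = 18.1900
Numerator Σ_{t=1}^{9}(y_t−ȳ)(y_{t+1}−ȳ) = 31.0689
Denominator Σ(y_t−ȳ)² = 71.3490
r_1 = 31.0689 / 71.3490 = 0.435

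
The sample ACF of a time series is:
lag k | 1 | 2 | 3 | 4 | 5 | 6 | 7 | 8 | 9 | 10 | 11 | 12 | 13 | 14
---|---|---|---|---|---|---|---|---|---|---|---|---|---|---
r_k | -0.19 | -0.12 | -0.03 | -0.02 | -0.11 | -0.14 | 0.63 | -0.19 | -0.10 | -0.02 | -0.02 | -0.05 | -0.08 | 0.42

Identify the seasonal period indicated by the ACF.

7

The largest autocorrelation is r_7 = 0.63, with a weaker echo at lag 14 (0.42); the remaining lags stay at or below -0.02.
The dominant spike at lag 7 indicates a seasonal period of 7.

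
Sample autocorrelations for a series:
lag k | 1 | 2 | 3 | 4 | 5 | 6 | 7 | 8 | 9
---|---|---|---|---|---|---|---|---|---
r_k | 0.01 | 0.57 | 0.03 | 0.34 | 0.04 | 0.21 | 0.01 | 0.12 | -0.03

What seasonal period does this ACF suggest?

The largest autocorrelation is r_2 = 0.57, with weaker echoes at lags 4 (0.34) and 6 (0.21); the remaining lags stay at or below 0.12.
The dominant spike at lag 2 indicates a seasonal period of 2.

2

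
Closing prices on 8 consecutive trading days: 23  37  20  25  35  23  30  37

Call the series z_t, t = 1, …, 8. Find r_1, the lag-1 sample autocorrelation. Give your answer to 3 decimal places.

Mean z̄ = (23 + 37 + 20 + 25 + 35 + 23 + 30 + 37)/8 = 28.7500
Numerator Σ_{t=1}^{7}(z_t−z̄)(z_{t+1}−z̄) = -143.0625
Denominator Σ(z_t−z̄)² = 333.5000
r_1 = -143.0625 / 333.5000 = -0.429

-0.429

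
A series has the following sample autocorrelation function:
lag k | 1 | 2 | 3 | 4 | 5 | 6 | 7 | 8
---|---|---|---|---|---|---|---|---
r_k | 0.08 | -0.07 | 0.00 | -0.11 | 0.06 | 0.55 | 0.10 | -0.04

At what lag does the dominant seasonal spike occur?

6

The largest autocorrelation is r_6 = 0.55; the remaining lags stay at or below 0.10.
The dominant spike at lag 6 indicates a seasonal period of 6.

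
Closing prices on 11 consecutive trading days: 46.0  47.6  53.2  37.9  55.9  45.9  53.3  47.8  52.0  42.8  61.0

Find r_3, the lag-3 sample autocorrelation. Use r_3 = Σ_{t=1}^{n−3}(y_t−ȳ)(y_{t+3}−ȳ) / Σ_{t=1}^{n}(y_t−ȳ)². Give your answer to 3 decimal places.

Mean ȳ = (46.0 + 47.6 + 53.2 + 37.9 + 55.9 + 45.9 + 53.3 + 47.8 + 52.0 + 42.8 + 61.0)/11 = 49.4000
Numerator Σ_{t=1}^{8}(y_t−ȳ)(y_{t+3}−ȳ) = -94.5500
Denominator Σ(y_t−ȳ)² = 418.6400
r_3 = -94.5500 / 418.6400 = -0.226

-0.226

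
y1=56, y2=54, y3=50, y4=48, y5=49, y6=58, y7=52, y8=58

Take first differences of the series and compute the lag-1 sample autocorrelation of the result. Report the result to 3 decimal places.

First differences Δy: -2, -4, -2, 1, 9, -6, 6
Mean of differences = 0.2857
Numerator Σ(Δy_t−Δȳ)(Δy_{t+1}−Δȳ) = -66.5102
Denominator Σ(Δy_t−Δȳ)² = 177.4286
r_1(Δy) = -66.5102 / 177.4286 = -0.375

-0.375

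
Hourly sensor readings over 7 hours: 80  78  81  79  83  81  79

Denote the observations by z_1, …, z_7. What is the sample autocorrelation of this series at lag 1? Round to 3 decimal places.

-0.255

Mean z̄ = (80 + 78 + 81 + 79 + 83 + 81 + 79)/7 = 80.1429
Σ(z_t−z̄)(z_{t+1}−z̄) = (0.3061) + (-1.8367) + (-0.9796) + (-3.2653) + (2.4490) + (-0.9796) = -4.3061
Denominator Σ(z_t−z̄)² = 16.8571
r_1 = -4.3061 / 16.8571 = -0.255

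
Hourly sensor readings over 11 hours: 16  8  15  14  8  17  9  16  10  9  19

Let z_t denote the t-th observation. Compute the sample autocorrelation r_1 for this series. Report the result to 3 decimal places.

Mean z̄ = (16 + 8 + 15 + 14 + 8 + 17 + 9 + 16 + 10 + 9 + 19)/11 = 12.8182
Numerator Σ_{t=1}^{10}(z_t−z̄)(z_{t+1}−z̄) = -99.0331
Denominator Σ(z_t−z̄)² = 165.6364
r_1 = -99.0331 / 165.6364 = -0.598

-0.598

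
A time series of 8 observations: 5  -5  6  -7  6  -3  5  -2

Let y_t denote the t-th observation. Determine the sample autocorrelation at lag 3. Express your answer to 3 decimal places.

-0.634

Mean ȳ = (5 − 5 + 6 − 7 + 6 − 3 + 5 − 2)/8 = 0.6250
Σ(y_t−ȳ)(y_{t+3}−ȳ) = (-33.3594) + (-30.2344) + (-19.4844) + (-33.3594) + (-14.1094) = -130.5469
Denominator Σ(y_t−ȳ)² = 205.8750
r_3 = -130.5469 / 205.8750 = -0.634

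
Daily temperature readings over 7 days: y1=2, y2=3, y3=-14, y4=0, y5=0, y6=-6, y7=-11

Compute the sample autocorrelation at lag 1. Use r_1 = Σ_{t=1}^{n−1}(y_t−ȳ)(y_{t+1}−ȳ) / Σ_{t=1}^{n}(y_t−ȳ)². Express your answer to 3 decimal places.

-0.174

Mean ȳ = (2 + 3 − 14 + 0 + 0 − 6 − 11)/7 = -3.7143
Σ(y_t−ȳ)(y_{t+1}−ȳ) = (38.3673) + (-69.0612) + (-38.2041) + (13.7959) + (-8.4898) + (16.6531) = -46.9388
Denominator Σ(y_t−ȳ)² = 269.4286
r_1 = -46.9388 / 269.4286 = -0.174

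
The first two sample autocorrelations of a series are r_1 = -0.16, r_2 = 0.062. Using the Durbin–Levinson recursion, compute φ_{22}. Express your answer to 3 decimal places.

φ_{22} = (r_2 − r_1²) / (1 − r_1²)
r_1² = (-0.16)² = 0.0256
Numerator = 0.062 − 0.0256 = 0.0364; denominator = 1 − 0.0256 = 0.9744
φ_{22} = 0.0364 / 0.9744 = 0.037

0.037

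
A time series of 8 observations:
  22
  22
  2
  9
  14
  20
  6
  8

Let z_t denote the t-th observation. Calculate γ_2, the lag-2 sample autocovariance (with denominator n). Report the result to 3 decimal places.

-27.113

Mean z̄ = (22 + 22 + 2 + 9 + 14 + 20 + 6 + 8)/8 = 12.8750
Σ_{t=1}^{6}(z_t−z̄)(z_{t+2}−z̄) = -216.9063
γ_2 = -216.9063 / 8 = -27.113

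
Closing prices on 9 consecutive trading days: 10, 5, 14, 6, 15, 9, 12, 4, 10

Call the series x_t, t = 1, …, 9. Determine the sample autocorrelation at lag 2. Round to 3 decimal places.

0.522

Mean x̄ = (10 + 5 + 14 + 6 + 15 + 9 + 12 + 4 + 10)/9 = 9.4444
Numerator Σ_{t=1}^{7}(x_t−x̄)(x_{t+2}−x̄) = 62.7160
Denominator Σ(x_t−x̄)² = 120.2222
r_2 = 62.7160 / 120.2222 = 0.522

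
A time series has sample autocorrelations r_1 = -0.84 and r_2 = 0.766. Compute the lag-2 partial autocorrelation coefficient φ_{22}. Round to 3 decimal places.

φ_{22} = (r_2 − r_1²) / (1 − r_1²)
r_1² = (-0.84)² = 0.7056
Numerator = 0.766 − 0.7056 = 0.0604; denominator = 1 − 0.7056 = 0.2944
φ_{22} = 0.0604 / 0.2944 = 0.205

0.205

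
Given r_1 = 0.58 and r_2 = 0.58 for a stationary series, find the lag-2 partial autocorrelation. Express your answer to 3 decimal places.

φ_{22} = (r_2 − r_1²) / (1 − r_1²)
r_1² = (0.58)² = 0.3364
Numerator = 0.58 − 0.3364 = 0.2436; denominator = 1 − 0.3364 = 0.6636
φ_{22} = 0.2436 / 0.6636 = 0.367

0.367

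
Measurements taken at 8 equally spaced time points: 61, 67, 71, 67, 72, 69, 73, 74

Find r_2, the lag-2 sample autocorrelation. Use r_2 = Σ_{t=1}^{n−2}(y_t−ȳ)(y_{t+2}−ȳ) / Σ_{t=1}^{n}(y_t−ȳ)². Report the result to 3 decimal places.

0.041

Mean ȳ = (61 + 67 + 71 + 67 + 72 + 69 + 73 + 74)/8 = 69.2500
Deviations from mean: -8.2500, -2.2500, 1.7500, -2.2500, 2.7500, -0.2500, 3.7500, 4.7500
Numerator Σ_{t=1}^{6}(y_t−ȳ)(y_{t+2}−ȳ) = 5.1250
Denominator Σ(y_t−ȳ)² = 125.5000
r_2 = 5.1250 / 125.5000 = 0.041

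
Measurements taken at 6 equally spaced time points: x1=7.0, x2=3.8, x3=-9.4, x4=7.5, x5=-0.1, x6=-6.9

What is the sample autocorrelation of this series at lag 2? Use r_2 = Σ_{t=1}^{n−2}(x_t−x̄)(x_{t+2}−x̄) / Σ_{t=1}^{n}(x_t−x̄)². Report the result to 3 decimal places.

-0.344

Mean x̄ = (7.0 + 3.8 − 9.4 + 7.5 − 0.1 − 6.9)/6 = 0.3167
Σ(x_t−x̄)(x_{t+2}−x̄) = (-64.9397) + (25.0219) + (4.0486) + (-51.8397) = -87.7089
Denominator Σ(x_t−x̄)² = 255.0683
r_2 = -87.7089 / 255.0683 = -0.344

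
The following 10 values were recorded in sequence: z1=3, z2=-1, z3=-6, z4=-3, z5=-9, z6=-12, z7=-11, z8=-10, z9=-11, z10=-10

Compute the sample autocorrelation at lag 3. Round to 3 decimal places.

Mean z̄ = (3 − 1 − 6 − 3 − 9 − 12 − 11 − 10 − 11 − 10)/10 = -7.0000
Numerator Σ_{t=1}^{7}(z_t−z̄)(z_{t+3}−z̄) = 45.0000
Denominator Σ(z_t−z̄)² = 232.0000
r_3 = 45.0000 / 232.0000 = 0.194

0.194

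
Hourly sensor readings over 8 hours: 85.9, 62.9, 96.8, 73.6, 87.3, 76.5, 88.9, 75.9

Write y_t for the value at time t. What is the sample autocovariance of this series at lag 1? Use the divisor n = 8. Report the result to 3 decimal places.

Mean ȳ = (85.9 + 62.9 + 96.8 + 73.6 + 87.3 + 76.5 + 88.9 + 75.9)/8 = 80.9750
Σ_{t=1}^{7}(y_t−ȳ)(y_{t+1}−ȳ) = -642.4006
γ_1 = -642.4006 / 8 = -80.300

-80.300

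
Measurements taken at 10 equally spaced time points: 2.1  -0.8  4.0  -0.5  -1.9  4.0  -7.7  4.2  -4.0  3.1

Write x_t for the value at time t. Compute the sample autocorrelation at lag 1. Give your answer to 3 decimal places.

Mean x̄ = (2.1 − 0.8 + 4.0 − 0.5 − 1.9 + 4.0 − 7.7 + 4.2 − 4.0 + 3.1)/10 = 0.2500
Numerator Σ_{t=1}^{9}(x_t−x̄)(x_{t+1}−x̄) = -105.2575
Denominator Σ(x_t−x̄)² = 142.8250
r_1 = -105.2575 / 142.8250 = -0.737

-0.737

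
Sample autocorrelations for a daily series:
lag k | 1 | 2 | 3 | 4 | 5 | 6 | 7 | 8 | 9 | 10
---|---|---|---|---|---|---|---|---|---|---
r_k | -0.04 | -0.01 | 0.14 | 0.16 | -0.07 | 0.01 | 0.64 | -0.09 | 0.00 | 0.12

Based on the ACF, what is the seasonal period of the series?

The largest autocorrelation is r_7 = 0.64; the remaining lags stay at or below 0.16.
The dominant spike at lag 7 indicates a seasonal period of 7.

7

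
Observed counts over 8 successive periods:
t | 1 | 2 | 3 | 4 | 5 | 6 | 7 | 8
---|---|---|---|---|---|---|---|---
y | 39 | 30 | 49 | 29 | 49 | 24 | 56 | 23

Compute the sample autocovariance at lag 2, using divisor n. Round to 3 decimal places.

92.074

Mean ȳ = (39 + 30 + 49 + 29 + 49 + 24 + 56 + 23)/8 = 37.3750
Deviations: 1.6250, -7.3750, 11.6250, -8.3750, 11.6250, -13.3750, 18.6250, -14.3750
Σ_{t=1}^{6}(y_t−ȳ)(y_{t+2}−ȳ) = 736.5938
γ_2 = 736.5938 / 8 = 92.074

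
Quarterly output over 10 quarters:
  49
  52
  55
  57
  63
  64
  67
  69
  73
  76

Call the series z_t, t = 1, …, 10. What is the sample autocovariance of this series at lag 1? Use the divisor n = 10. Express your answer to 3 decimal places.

Mean z̄ = (49 + 52 + 55 + 57 + 63 + 64 + 67 + 69 + 73 + 76)/10 = 62.5000
Σ_{t=1}^{9}(z_t−z̄)(z_{t+1}−z̄) = 505.7500
γ_1 = 505.7500 / 10 = 50.575

50.575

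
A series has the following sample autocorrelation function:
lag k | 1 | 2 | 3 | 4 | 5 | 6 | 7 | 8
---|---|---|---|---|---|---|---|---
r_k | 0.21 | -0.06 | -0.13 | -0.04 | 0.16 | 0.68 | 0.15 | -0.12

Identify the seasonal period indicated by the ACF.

6

The largest autocorrelation is r_6 = 0.68; the remaining lags stay at or below 0.21.
The dominant spike at lag 6 indicates a seasonal period of 6.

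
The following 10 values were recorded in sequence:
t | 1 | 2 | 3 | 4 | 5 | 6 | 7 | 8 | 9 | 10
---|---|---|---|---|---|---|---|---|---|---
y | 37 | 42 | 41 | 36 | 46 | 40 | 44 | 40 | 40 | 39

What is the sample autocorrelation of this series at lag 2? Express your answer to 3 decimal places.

Mean ȳ = (37 + 42 + 41 + 36 + 46 + 40 + 44 + 40 + 40 + 39)/10 = 40.5000
Numerator Σ_{t=1}^{8}(y_t−ȳ)(y_{t+2}−ȳ) = 15.0000
Denominator Σ(y_t−ȳ)² = 80.5000
r_2 = 15.0000 / 80.5000 = 0.186

0.186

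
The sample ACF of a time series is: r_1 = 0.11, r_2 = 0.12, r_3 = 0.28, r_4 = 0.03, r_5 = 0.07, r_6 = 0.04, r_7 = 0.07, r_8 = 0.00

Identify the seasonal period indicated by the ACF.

The largest autocorrelation is r_3 = 0.28; the remaining lags stay at or below 0.12.
The dominant spike at lag 3 indicates a seasonal period of 3.

3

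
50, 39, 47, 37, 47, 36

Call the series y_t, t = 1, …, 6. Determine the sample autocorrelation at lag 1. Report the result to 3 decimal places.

Mean ȳ = (50 + 39 + 47 + 37 + 47 + 36)/6 = 42.6667
Deviations from mean: 7.3333, -3.6667, 4.3333, -5.6667, 4.3333, -6.6667
Σ(y_t−ȳ)(y_{t+1}−ȳ) = (-26.8889) + (-15.8889) + (-24.5556) + (-24.5556) + (-28.8889) = -120.7778
Denominator Σ(y_t−ȳ)² = 181.3333
r_1 = -120.7778 / 181.3333 = -0.666

-0.666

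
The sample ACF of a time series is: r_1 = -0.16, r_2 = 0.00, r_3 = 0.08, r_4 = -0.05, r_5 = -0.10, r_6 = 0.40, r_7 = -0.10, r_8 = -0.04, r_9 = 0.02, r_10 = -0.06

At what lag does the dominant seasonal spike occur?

6

The largest autocorrelation is r_6 = 0.40; the remaining lags stay at or below 0.08.
The dominant spike at lag 6 indicates a seasonal period of 6.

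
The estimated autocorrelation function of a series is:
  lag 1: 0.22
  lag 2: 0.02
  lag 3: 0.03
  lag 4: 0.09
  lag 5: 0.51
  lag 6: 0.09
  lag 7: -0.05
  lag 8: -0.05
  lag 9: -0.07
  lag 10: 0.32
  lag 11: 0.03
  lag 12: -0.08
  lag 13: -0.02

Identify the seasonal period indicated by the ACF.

The largest autocorrelation is r_5 = 0.51, with a weaker echo at lag 10 (0.32); the remaining lags stay at or below 0.22. The elevated value at lag 1 (0.22), dropping to 0.02 at lag 2, reflects decaying short-term dependence rather than seasonality.
The dominant spike at lag 5 indicates a seasonal period of 5.

5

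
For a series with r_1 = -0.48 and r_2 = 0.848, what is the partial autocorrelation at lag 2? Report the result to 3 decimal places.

0.802

φ_{22} = (r_2 − r_1²) / (1 − r_1²)
r_1² = (-0.48)² = 0.2304
Numerator = 0.848 − 0.2304 = 0.6176; denominator = 1 − 0.2304 = 0.7696
φ_{22} = 0.6176 / 0.7696 = 0.802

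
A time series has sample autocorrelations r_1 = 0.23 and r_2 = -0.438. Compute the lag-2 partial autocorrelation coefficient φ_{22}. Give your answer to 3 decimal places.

-0.518

φ_{22} = (r_2 − r_1²) / (1 − r_1²)
r_1² = (0.23)² = 0.0529
Numerator = -0.438 − 0.0529 = -0.4909; denominator = 1 − 0.0529 = 0.9471
φ_{22} = -0.4909 / 0.9471 = -0.518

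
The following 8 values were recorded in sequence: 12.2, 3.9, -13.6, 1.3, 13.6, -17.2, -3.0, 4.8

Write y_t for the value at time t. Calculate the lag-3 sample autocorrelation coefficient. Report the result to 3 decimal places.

0.417

Mean ȳ = (12.2 + 3.9 − 13.6 + 1.3 + 13.6 − 17.2 − 3.0 + 4.8)/8 = 0.2500
Deviations from mean: 11.9500, 3.6500, -13.8500, 1.0500, 13.3500, -17.4500, -3.2500, 4.5500
Σ(y_t−ȳ)(y_{t+3}−ȳ) = (12.5475) + (48.7275) + (241.6825) + (-3.4125) + (60.7425) = 360.2875
Denominator Σ(y_t−ȳ)² = 863.0400
r_3 = 360.2875 / 863.0400 = 0.417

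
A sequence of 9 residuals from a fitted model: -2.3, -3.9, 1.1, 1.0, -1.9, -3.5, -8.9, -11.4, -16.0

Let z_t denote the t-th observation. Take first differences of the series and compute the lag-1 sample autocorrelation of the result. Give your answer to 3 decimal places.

0.199

First differences Δz: -1.6, 5.0, -0.1, -2.9, -1.6, -5.4, -2.5, -4.6
Mean of differences = -1.7125
Numerator Σ(Δz_t−Δz̄)(Δz_{t+1}−Δz̄) = 14.2936
Denominator Σ(Δz_t−Δz̄)² = 71.6488
r_1(Δz) = 14.2936 / 71.6488 = 0.199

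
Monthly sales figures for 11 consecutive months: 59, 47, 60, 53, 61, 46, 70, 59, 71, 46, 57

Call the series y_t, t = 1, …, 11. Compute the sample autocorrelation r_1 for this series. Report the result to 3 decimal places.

Mean ȳ = (59 + 47 + 60 + 53 + 61 + 46 + 70 + 59 + 71 + 46 + 57)/11 = 57.1818
Numerator Σ_{t=1}^{10}(y_t−ȳ)(y_{t+1}−ȳ) = -365.0331
Denominator Σ(y_t−ȳ)² = 755.6364
r_1 = -365.0331 / 755.6364 = -0.483

-0.483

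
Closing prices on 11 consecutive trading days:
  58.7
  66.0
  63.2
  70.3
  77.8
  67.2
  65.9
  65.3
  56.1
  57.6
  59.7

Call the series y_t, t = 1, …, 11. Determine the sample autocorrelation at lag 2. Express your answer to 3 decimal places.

0.152

Mean ȳ = (58.7 + 66.0 + 63.2 + 70.3 + 77.8 + 67.2 + 65.9 + 65.3 + 56.1 + 57.6 + 59.7)/11 = 64.3455
Numerator Σ_{t=1}^{9}(y_t−ȳ)(y_{t+2}−ȳ) = 60.5922
Denominator Σ(y_t−ȳ)² = 398.9473
r_2 = 60.5922 / 398.9473 = 0.152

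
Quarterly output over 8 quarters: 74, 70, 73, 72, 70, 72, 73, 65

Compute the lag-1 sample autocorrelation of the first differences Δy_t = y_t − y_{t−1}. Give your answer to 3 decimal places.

First differences Δy: -4, 3, -1, -2, 2, 1, -8
Mean of differences = -1.2857
Numerator Σ(Δy_t−Δȳ)(Δy_{t+1}−Δȳ) = -20.7959
Denominator Σ(Δy_t−Δȳ)² = 87.4286
r_1(Δy) = -20.7959 / 87.4286 = -0.238

-0.238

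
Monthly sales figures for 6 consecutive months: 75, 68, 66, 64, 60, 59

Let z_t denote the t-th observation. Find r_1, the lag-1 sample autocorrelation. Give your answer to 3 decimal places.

Mean z̄ = (75 + 68 + 66 + 64 + 60 + 59)/6 = 65.3333
Deviations from mean: 9.6667, 2.6667, 0.6667, -1.3333, -5.3333, -6.3333
Σ(z_t−z̄)(z_{t+1}−z̄) = (25.7778) + (1.7778) + (-0.8889) + (7.1111) + (33.7778) = 67.5556
Denominator Σ(z_t−z̄)² = 171.3333
r_1 = 67.5556 / 171.3333 = 0.394

0.394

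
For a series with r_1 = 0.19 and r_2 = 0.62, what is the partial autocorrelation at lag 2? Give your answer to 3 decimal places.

0.606

φ_{22} = (r_2 − r_1²) / (1 − r_1²)
r_1² = (0.19)² = 0.0361
Numerator = 0.62 − 0.0361 = 0.5839; denominator = 1 − 0.0361 = 0.9639
φ_{22} = 0.5839 / 0.9639 = 0.606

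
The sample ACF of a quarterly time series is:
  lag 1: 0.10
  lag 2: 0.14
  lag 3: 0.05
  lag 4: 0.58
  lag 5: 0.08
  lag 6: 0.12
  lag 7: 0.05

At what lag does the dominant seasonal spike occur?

4

The largest autocorrelation is r_4 = 0.58; the remaining lags stay at or below 0.14.
The dominant spike at lag 4 indicates a seasonal period of 4.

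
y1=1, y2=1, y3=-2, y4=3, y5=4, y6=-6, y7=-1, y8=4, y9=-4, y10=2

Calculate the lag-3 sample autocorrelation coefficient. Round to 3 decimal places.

Mean ȳ = (1 + 1 − 2 + 3 + 4 − 6 − 1 + 4 − 4 + 2)/10 = 0.2000
Numerator Σ_{t=1}^{7}(y_t−ȳ)(y_{t+3}−ȳ) = 53.8800
Denominator Σ(y_t−ȳ)² = 103.6000
r_3 = 53.8800 / 103.6000 = 0.520

0.520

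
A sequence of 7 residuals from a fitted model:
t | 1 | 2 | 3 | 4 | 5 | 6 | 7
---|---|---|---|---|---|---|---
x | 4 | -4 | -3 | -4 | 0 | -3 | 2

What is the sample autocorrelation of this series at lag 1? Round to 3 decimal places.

-0.252

Mean x̄ = (4 − 4 − 3 − 4 + 0 − 3 + 2)/7 = -1.1429
Deviations from mean: 5.1429, -2.8571, -1.8571, -2.8571, 1.1429, -1.8571, 3.1429
Σ(x_t−x̄)(x_{t+1}−x̄) = (-14.6939) + (5.3061) + (5.3061) + (-3.2653) + (-2.1224) + (-5.8367) = -15.3061
Denominator Σ(x_t−x̄)² = 60.8571
r_1 = -15.3061 / 60.8571 = -0.252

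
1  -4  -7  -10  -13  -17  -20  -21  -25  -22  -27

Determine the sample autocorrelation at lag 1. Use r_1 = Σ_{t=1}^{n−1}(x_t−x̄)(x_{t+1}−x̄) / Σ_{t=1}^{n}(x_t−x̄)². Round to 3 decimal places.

Mean x̄ = (1 − 4 − 7 − 10 − 13 − 17 − 20 − 21 − 25 − 22 − 27)/11 = -15.0000
Numerator Σ_{t=1}^{10}(x_t−x̄)(x_{t+1}−x̄) = 564.0000
Denominator Σ(x_t−x̄)² = 828.0000
r_1 = 564.0000 / 828.0000 = 0.681

0.681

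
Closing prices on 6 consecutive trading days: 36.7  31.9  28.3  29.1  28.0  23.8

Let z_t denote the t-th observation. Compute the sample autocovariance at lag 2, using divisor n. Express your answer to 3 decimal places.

-0.890

Mean z̄ = (36.7 + 31.9 + 28.3 + 29.1 + 28.0 + 23.8)/6 = 29.6333
Σ_{t=1}^{4}(z_t−z̄)(z_{t+2}−z̄) = -5.3422
γ_2 = -5.3422 / 6 = -0.890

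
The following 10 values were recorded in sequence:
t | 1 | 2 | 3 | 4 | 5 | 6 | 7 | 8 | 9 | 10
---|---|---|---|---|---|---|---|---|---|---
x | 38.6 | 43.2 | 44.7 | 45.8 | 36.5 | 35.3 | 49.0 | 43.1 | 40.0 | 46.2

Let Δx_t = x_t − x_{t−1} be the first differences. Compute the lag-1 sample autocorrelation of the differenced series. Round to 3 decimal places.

First differences Δx: 4.6, 1.5, 1.1, -9.3, -1.2, 13.7, -5.9, -3.1, 6.2
Mean of differences = 0.8444
Numerator Σ(Δx_t−Δx̄)(Δx_{t+1}−Δx̄) = -86.7309
Denominator Σ(Δx_t−Δx̄)² = 376.6822
r_1(Δx) = -86.7309 / 376.6822 = -0.230

-0.230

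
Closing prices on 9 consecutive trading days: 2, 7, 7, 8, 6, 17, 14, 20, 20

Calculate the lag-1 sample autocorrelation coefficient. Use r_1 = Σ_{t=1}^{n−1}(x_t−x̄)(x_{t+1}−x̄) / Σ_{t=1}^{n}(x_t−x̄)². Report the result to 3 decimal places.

0.494

Mean x̄ = (2 + 7 + 7 + 8 + 6 + 17 + 14 + 20 + 20)/9 = 11.2222
Numerator Σ_{t=1}^{8}(x_t−x̄)(x_{t+1}−x̄) = 174.5062
Denominator Σ(x_t−x̄)² = 353.5556
r_1 = 174.5062 / 353.5556 = 0.494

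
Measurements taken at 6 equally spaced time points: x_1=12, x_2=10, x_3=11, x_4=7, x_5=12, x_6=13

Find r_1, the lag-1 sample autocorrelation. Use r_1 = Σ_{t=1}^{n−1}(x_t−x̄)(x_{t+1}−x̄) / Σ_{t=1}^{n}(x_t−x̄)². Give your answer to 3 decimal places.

Mean x̄ = (12 + 10 + 11 + 7 + 12 + 13)/6 = 10.8333
Deviations from mean: 1.1667, -0.8333, 0.1667, -3.8333, 1.1667, 2.1667
Σ(x_t−x̄)(x_{t+1}−x̄) = (-0.9722) + (-0.1389) + (-0.6389) + (-4.4722) + (2.5278) = -3.6944
Denominator Σ(x_t−x̄)² = 22.8333
r_1 = -3.6944 / 22.8333 = -0.162

-0.162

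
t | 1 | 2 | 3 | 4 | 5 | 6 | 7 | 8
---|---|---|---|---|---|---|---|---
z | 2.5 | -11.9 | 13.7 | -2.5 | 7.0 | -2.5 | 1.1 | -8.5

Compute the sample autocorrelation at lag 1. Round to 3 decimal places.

Mean z̄ = (2.5 − 11.9 + 13.7 − 2.5 + 7.0 − 2.5 + 1.1 − 8.5)/8 = -0.1375
Deviations from mean: 2.6375, -11.7625, 13.8375, -2.3625, 7.1375, -2.3625, 1.2375, -8.3625
Numerator Σ_{t=1}^{7}(z_t−z̄)(z_{t+1}−z̄) = -273.4752
Denominator Σ(z_t−z̄)² = 470.3588
r_1 = -273.4752 / 470.3588 = -0.581

-0.581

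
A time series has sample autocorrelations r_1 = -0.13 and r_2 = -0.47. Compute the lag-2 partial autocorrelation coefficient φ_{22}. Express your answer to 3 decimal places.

φ_{22} = (r_2 − r_1²) / (1 − r_1²)
r_1² = (-0.13)² = 0.0169
Numerator = -0.47 − 0.0169 = -0.4869; denominator = 1 − 0.0169 = 0.9831
φ_{22} = -0.4869 / 0.9831 = -0.495

-0.495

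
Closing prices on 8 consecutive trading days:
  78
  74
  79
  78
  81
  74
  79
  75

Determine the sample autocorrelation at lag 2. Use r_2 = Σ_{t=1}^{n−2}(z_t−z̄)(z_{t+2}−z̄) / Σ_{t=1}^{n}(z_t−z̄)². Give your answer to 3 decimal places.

Mean z̄ = (78 + 74 + 79 + 78 + 81 + 74 + 79 + 75)/8 = 77.2500
Deviations from mean: 0.7500, -3.2500, 1.7500, 0.7500, 3.7500, -3.2500, 1.7500, -2.2500
Σ(z_t−z̄)(z_{t+2}−z̄) = (1.3125) + (-2.4375) + (6.5625) + (-2.4375) + (6.5625) + (7.3125) = 16.8750
Denominator Σ(z_t−z̄)² = 47.5000
r_2 = 16.8750 / 47.5000 = 0.355

0.355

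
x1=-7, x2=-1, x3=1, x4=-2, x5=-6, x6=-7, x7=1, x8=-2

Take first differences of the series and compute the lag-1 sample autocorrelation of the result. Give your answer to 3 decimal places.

First differences Δx: 6, 2, -3, -4, -1, 8, -3
Mean of differences = 0.7143
Numerator Σ(Δx_t−Δx̄)(Δx_{t+1}−Δx̄) = -11.9388
Denominator Σ(Δx_t−Δx̄)² = 135.4286
r_1(Δx) = -11.9388 / 135.4286 = -0.088

-0.088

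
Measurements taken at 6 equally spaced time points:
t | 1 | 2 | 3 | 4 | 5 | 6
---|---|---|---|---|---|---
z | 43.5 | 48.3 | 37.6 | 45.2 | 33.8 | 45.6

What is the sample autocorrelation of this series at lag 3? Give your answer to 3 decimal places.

-0.417

Mean z̄ = (43.5 + 48.3 + 37.6 + 45.2 + 33.8 + 45.6)/6 = 42.3333
Deviations from mean: 1.1667, 5.9667, -4.7333, 2.8667, -8.5333, 3.2667
Numerator Σ_{t=1}^{3}(z_t−z̄)(z_{t+3}−z̄) = -63.0333
Denominator Σ(z_t−z̄)² = 151.0733
r_3 = -63.0333 / 151.0733 = -0.417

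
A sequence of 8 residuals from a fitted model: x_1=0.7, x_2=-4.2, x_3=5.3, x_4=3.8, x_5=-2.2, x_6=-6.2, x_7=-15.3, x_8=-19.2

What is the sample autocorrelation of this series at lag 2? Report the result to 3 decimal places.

Mean x̄ = (0.7 − 4.2 + 5.3 + 3.8 − 2.2 − 6.2 − 15.3 − 19.2)/8 = -4.6625
Deviations from mean: 5.3625, 0.4625, 9.9625, 8.4625, 2.4625, -1.5375, -10.6375, -14.5375
Σ(x_t−x̄)(x_{t+2}−x̄) = (53.4239) + (3.9139) + (24.5327) + (-13.0111) + (-26.1948) + (22.3514) = 65.0159
Denominator Σ(x_t−x̄)² = 532.7588
r_2 = 65.0159 / 532.7588 = 0.122

0.122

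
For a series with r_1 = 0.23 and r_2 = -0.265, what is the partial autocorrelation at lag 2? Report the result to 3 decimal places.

φ_{22} = (r_2 − r_1²) / (1 − r_1²)
r_1² = (0.23)² = 0.0529
Numerator = -0.265 − 0.0529 = -0.3179; denominator = 1 − 0.0529 = 0.9471
φ_{22} = -0.3179 / 0.9471 = -0.336

-0.336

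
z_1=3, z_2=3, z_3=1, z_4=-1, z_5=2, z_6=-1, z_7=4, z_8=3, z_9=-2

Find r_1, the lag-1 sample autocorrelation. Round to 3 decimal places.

Mean z̄ = (3 + 3 + 1 − 1 + 2 − 1 + 4 + 3 − 2)/9 = 1.3333
Numerator Σ_{t=1}^{8}(z_t−z̄)(z_{t+1}−z̄) = -7.4444
Denominator Σ(z_t−z̄)² = 38.0000
r_1 = -7.4444 / 38.0000 = -0.196

-0.196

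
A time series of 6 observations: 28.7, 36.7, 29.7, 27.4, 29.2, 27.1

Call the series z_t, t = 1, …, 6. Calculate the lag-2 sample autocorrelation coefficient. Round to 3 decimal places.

Mean z̄ = (28.7 + 36.7 + 29.7 + 27.4 + 29.2 + 27.1)/6 = 29.8000
Deviations from mean: -1.1000, 6.9000, -0.1000, -2.4000, -0.6000, -2.7000
Σ(z_t−z̄)(z_{t+2}−z̄) = (0.1100) + (-16.5600) + (0.0600) + (6.4800) = -9.9100
Denominator Σ(z_t−z̄)² = 62.2400
r_2 = -9.9100 / 62.2400 = -0.159

-0.159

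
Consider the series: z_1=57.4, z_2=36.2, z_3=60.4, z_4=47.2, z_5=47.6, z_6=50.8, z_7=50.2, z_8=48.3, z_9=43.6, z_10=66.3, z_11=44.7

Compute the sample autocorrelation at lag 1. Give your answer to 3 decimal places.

-0.639

Mean z̄ = (57.4 + 36.2 + 60.4 + 47.2 + 47.6 + 50.8 + 50.2 + 48.3 + 43.6 + 66.3 + 44.7)/11 = 50.2455
Numerator Σ_{t=1}^{10}(z_t−z̄)(z_{t+1}−z̄) = -450.1775
Denominator Σ(z_t−z̄)² = 704.6073
r_1 = -450.1775 / 704.6073 = -0.639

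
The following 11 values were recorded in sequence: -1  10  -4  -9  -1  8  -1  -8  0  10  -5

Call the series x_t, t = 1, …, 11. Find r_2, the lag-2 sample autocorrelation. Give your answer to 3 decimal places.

-0.659

Mean x̄ = (-1 + 10 − 4 − 9 − 1 + 8 − 1 − 8 + 0 + 10 − 5)/11 = -0.0909
Numerator Σ_{t=1}^{9}(x_t−x̄)(x_{t+2}−x̄) = -298.3802
Denominator Σ(x_t−x̄)² = 452.9091
r_2 = -298.3802 / 452.9091 = -0.659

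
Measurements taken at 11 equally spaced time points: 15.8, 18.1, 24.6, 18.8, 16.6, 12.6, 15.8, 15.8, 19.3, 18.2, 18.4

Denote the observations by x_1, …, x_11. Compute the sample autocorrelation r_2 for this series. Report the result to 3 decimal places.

Mean x̄ = (15.8 + 18.1 + 24.6 + 18.8 + 16.6 + 12.6 + 15.8 + 15.8 + 19.3 + 18.2 + 18.4)/11 = 17.6364
Numerator Σ_{t=1}^{9}(x_t−x̄)(x_{t+2}−x̄) = -16.9936
Denominator Σ(x_t−x̄)² = 90.2855
r_2 = -16.9936 / 90.2855 = -0.188

-0.188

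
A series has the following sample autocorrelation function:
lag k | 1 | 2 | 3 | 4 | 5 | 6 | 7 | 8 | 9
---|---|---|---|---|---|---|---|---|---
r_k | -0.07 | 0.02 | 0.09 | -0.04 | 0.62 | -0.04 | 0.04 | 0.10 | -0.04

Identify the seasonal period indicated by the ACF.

5

The largest autocorrelation is r_5 = 0.62; the remaining lags stay at or below 0.10.
The dominant spike at lag 5 indicates a seasonal period of 5.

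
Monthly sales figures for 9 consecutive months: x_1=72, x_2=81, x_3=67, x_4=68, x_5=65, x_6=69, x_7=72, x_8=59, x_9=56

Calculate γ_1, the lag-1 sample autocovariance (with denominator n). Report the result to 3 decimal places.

12.617

Mean x̄ = (72 + 81 + 67 + 68 + 65 + 69 + 72 + 59 + 56)/9 = 67.6667
Σ_{t=1}^{8}(x_t−x̄)(x_{t+1}−x̄) = 113.5556
γ_1 = 113.5556 / 9 = 12.617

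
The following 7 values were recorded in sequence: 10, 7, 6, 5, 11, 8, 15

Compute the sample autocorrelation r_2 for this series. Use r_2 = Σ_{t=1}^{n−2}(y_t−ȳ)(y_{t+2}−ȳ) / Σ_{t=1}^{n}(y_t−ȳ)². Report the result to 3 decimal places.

Mean ȳ = (10 + 7 + 6 + 5 + 11 + 8 + 15)/7 = 8.8571
Deviations from mean: 1.1429, -1.8571, -2.8571, -3.8571, 2.1429, -0.8571, 6.1429
Numerator Σ_{t=1}^{5}(y_t−ȳ)(y_{t+2}−ȳ) = 14.2449
Denominator Σ(y_t−ȳ)² = 70.8571
r_2 = 14.2449 / 70.8571 = 0.201

0.201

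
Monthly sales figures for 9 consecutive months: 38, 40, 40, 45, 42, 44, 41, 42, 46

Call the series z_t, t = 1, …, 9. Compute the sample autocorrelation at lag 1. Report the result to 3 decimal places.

0.074

Mean z̄ = (38 + 40 + 40 + 45 + 42 + 44 + 41 + 42 + 46)/9 = 42.0000
Numerator Σ_{t=1}^{8}(z_t−z̄)(z_{t+1}−z̄) = 4.0000
Denominator Σ(z_t−z̄)² = 54.0000
r_1 = 4.0000 / 54.0000 = 0.074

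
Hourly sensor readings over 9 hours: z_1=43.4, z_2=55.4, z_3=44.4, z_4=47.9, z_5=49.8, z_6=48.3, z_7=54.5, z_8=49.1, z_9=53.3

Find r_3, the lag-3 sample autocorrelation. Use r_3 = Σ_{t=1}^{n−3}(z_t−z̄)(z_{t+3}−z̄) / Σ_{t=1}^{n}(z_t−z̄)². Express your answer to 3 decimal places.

Mean z̄ = (43.4 + 55.4 + 44.4 + 47.9 + 49.8 + 48.3 + 54.5 + 49.1 + 53.3)/9 = 49.5667
Numerator Σ_{t=1}^{6}(z_t−z̄)(z_{t+3}−z̄) = 5.1233
Denominator Σ(z_t−z̄)² = 141.6800
r_3 = 5.1233 / 141.6800 = 0.036

0.036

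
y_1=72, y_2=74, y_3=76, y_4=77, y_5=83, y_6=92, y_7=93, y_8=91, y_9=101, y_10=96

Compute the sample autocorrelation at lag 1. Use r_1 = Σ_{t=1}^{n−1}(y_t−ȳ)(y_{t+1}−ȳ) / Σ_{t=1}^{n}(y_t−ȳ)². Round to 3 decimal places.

0.715

Mean ȳ = (72 + 74 + 76 + 77 + 83 + 92 + 93 + 91 + 101 + 96)/10 = 85.5000
Numerator Σ_{t=1}^{9}(y_t−ȳ)(y_{t+1}−ȳ) = 688.2500
Denominator Σ(y_t−ȳ)² = 962.5000
r_1 = 688.2500 / 962.5000 = 0.715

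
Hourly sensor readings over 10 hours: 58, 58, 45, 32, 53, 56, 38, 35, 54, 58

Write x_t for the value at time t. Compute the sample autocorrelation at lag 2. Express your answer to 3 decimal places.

Mean x̄ = (58 + 58 + 45 + 32 + 53 + 56 + 38 + 35 + 54 + 58)/10 = 48.7000
Numerator Σ_{t=1}^{8}(x_t−x̄)(x_{t+2}−x̄) = -657.6800
Denominator Σ(x_t−x̄)² = 954.1000
r_2 = -657.6800 / 954.1000 = -0.689

-0.689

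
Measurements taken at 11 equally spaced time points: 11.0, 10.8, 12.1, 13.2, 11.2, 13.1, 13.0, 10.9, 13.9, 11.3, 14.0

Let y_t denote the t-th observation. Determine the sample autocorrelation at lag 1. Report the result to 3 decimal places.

Mean ȳ = (11.0 + 10.8 + 12.1 + 13.2 + 11.2 + 13.1 + 13.0 + 10.9 + 13.9 + 11.3 + 14.0)/11 = 12.2273
Numerator Σ_{t=1}^{10}(y_t−ȳ)(y_{t+1}−ȳ) = -5.8526
Denominator Σ(y_t−ȳ)² = 15.4818
r_1 = -5.8526 / 15.4818 = -0.378

-0.378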